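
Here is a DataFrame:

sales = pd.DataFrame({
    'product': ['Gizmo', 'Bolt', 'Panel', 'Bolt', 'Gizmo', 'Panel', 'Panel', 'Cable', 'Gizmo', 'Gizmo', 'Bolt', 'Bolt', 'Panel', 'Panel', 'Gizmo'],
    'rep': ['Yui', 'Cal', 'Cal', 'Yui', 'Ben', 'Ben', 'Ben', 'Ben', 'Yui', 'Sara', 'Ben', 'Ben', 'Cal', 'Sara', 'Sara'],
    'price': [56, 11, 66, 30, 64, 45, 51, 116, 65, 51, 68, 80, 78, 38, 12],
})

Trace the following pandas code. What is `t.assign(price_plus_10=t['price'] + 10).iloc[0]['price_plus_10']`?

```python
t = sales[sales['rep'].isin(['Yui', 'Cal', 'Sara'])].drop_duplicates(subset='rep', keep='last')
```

75

filter rows where rep in ['Yui', 'Cal', 'Sara']:
   product   rep  price
0    Gizmo   Yui     56
1     Bolt   Cal     11
2    Panel   Cal     66
3     Bolt   Yui     30
8    Gizmo   Yui     65
9    Gizmo  Sara     51
12   Panel   Cal     78
13   Panel  Sara     38
14   Gizmo  Sara     12
drop duplicate rep (keep=last):
   product   rep  price
8    Gizmo   Yui     65
12   Panel   Cal     78
14   Gizmo  Sara     12
add column price_plus_10 = t['price'] + 10:
   product   rep  price  price_plus_10
8    Gizmo   Yui     65             75
12   Panel   Cal     78             88
14   Gizmo  Sara     12             22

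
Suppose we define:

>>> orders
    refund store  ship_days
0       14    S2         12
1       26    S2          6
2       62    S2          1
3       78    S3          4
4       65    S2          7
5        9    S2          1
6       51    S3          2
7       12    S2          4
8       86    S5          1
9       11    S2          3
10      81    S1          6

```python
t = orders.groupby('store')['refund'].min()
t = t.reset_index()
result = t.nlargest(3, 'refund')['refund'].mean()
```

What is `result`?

group by store, min of refund:
store
S1    81
S2     9
S3    51
S5    86
Name: refund, dtype: int64
reset_index():
  store  refund
0    S1      81
1    S2       9
2    S3      51
3    S5      86
take 3 rows with largest refund:
  store  refund
3    S5      86
0    S1      81
2    S3      51

72.6666666667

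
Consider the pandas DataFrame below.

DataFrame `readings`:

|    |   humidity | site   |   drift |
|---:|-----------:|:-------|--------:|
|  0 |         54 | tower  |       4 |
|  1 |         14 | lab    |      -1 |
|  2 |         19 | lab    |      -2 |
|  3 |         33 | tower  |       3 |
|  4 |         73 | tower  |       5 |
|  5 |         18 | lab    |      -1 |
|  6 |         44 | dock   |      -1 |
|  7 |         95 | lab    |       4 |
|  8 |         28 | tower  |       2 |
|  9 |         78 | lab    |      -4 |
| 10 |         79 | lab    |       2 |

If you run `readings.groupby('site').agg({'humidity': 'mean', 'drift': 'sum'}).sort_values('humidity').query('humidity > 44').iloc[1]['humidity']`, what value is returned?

50.5

group by site: mean(humidity), sum(drift):
       humidity  drift
site                  
dock       44.0     -1
lab        50.5     -2
tower      47.0     14
sort by humidity:
       humidity  drift
site                  
dock       44.0     -1
tower      47.0     14
lab        50.5     -2
filter rows where humidity > 44:
       humidity  drift
site                  
tower      47.0     14
lab        50.5     -2
Reading off the value at position 1, column 'humidity', we get 50.5.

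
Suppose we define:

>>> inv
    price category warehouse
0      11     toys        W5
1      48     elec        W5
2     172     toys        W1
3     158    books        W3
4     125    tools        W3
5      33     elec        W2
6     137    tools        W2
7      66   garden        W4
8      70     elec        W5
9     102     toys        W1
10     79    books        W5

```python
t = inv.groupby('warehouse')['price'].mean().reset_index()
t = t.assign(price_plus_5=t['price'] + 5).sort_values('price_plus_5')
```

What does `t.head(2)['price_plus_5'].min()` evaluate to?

group by warehouse, mean of price:
warehouse
W1    137.0
W2     85.0
W3    141.5
W4     66.0
W5     52.0
Name: price, dtype: float64
reset_index():
  warehouse  price
0        W1  137.0
1        W2   85.0
2        W3  141.5
3        W4   66.0
4        W5   52.0
add column price_plus_5 = t['price'] + 5:
  warehouse  price  price_plus_5
0        W1  137.0         142.0
1        W2   85.0          90.0
2        W3  141.5         146.5
3        W4   66.0          71.0
4        W5   52.0          57.0
sort by price_plus_5:
  warehouse  price  price_plus_5
4        W5   52.0          57.0
3        W4   66.0          71.0
1        W2   85.0          90.0
0        W1  137.0         142.0
2        W3  141.5         146.5
take first 2 rows:
  warehouse  price  price_plus_5
4        W5   52.0          57.0
3        W4   66.0          71.0
Finally, min of column 'price_plus_5' = 57.0.

57.0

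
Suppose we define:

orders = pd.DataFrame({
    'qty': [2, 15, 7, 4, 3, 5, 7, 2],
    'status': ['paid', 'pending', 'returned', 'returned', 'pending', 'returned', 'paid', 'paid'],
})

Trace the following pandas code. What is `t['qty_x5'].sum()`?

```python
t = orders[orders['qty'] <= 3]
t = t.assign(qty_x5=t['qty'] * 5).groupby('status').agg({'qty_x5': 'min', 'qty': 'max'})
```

25

filter rows where qty <= 3:
   qty   status
0    2     paid
4    3  pending
7    2     paid
add column qty_x5 = t['qty'] * 5:
   qty   status  qty_x5
0    2     paid      10
4    3  pending      15
7    2     paid      10
group by status: min(qty_x5), max(qty):
         qty_x5  qty
status              
paid         10    2
pending      15    3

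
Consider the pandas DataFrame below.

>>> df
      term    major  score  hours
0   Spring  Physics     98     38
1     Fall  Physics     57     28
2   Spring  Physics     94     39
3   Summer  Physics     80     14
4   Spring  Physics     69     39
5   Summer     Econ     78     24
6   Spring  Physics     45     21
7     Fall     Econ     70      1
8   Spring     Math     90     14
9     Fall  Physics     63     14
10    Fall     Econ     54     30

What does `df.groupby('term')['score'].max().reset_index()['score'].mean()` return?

82.6666666667

group by term, max of score:
term
Fall      70
Spring    98
Summer    80
Name: score, dtype: int64
reset_index():
     term  score
0    Fall     70
1  Spring     98
2  Summer     80
mean of column 'score' → 82.6666666667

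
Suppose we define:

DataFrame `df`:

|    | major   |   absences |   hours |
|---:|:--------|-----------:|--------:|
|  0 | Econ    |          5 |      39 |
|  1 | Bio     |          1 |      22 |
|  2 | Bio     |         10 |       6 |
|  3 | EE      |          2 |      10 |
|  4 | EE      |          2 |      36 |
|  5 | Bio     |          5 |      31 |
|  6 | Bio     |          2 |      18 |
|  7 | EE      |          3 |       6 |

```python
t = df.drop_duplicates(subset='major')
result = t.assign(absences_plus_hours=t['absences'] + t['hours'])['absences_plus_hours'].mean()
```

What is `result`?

drop duplicate major (keep=first):
  major  absences  hours
0  Econ         5     39
1   Bio         1     22
3    EE         2     10
add column absences_plus_hours = t['absences'] + t['hours']:
  major  absences  hours  absences_plus_hours
0  Econ         5     39                   44
1   Bio         1     22                   23
3    EE         2     10                   12

26.3333333333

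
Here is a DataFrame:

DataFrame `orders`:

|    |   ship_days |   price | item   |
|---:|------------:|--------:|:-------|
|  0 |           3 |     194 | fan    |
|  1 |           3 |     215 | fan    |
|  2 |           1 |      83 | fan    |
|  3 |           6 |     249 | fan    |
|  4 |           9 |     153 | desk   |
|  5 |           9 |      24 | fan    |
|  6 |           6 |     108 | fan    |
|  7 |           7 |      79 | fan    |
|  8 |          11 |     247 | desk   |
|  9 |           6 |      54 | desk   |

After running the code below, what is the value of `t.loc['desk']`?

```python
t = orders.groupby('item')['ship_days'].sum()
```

group by item, sum of ship_days:
item
desk    26
fan     35
Name: ship_days, dtype: int64
So loc['desk'] = 26.

26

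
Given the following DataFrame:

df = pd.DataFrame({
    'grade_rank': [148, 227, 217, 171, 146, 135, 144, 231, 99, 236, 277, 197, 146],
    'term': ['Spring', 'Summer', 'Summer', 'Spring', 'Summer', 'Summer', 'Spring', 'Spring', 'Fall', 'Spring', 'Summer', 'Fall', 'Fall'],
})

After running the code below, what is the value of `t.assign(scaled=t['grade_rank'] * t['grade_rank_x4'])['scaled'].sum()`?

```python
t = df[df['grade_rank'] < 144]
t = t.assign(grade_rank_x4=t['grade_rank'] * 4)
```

filter rows where grade_rank < 144:
   grade_rank    term
5         135  Summer
8          99    Fall
add column grade_rank_x4 = t['grade_rank'] * 4:
   grade_rank    term  grade_rank_x4
5         135  Summer            540
8          99    Fall            396
add column scaled = t['grade_rank'] * t['grade_rank_x4']:
   grade_rank    term  grade_rank_x4  scaled
5         135  Summer            540   72900
8          99    Fall            396   39204

112104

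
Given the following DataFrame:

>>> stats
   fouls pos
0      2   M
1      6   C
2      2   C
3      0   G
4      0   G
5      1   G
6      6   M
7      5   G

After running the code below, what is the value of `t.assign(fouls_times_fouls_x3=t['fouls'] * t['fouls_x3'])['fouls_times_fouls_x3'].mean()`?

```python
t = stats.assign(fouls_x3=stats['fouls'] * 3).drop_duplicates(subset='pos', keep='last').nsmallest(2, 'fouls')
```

add column fouls_x3 = stats['fouls'] * 3:
   fouls pos  fouls_x3
0      2   M         6
1      6   C        18
2      2   C         6
3      0   G         0
4      0   G         0
5      1   G         3
6      6   M        18
7      5   G        15
drop duplicate pos (keep=last):
   fouls pos  fouls_x3
2      2   C         6
6      6   M        18
7      5   G        15
take 2 rows with smallest fouls:
   fouls pos  fouls_x3
2      2   C         6
7      5   G        15
add column fouls_times_fouls_x3 = t['fouls'] * t['fouls_x3']:
   fouls pos  fouls_x3  fouls_times_fouls_x3
2      2   C         6                    12
7      5   G        15                    75
Reading off the mean of column 'fouls_times_fouls_x3', we get 43.5.

43.5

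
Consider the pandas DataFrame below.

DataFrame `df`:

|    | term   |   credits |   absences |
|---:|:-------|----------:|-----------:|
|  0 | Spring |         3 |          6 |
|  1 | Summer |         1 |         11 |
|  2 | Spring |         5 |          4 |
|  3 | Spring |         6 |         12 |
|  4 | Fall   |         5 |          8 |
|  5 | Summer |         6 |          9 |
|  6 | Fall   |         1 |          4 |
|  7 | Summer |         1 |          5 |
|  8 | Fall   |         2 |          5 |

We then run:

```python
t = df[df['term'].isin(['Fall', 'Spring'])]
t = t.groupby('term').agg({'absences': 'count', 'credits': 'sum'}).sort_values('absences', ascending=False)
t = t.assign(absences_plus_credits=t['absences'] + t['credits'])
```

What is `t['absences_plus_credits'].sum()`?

28

filter rows where term in ['Fall', 'Spring']:
     term  credits  absences
0  Spring        3         6
2  Spring        5         4
3  Spring        6        12
4    Fall        5         8
6    Fall        1         4
8    Fall        2         5
group by term: count(absences), sum(credits):
        absences  credits
term                     
Fall           3        8
Spring         3       14
sort by absences descending:
        absences  credits
term                     
Fall           3        8
Spring         3       14
add column absences_plus_credits = t['absences'] + t['credits']:
        absences  credits  absences_plus_credits
term                                            
Fall           3        8                     11
Spring         3       14                     17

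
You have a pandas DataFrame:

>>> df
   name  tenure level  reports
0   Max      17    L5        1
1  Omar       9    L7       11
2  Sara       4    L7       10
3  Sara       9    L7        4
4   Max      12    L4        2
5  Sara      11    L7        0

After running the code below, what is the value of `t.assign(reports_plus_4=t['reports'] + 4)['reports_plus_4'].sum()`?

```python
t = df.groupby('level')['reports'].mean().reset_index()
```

21.25

group by level, mean of reports:
level
L4    2.00
L5    1.00
L7    6.25
Name: reports, dtype: float64
reset_index():
  level  reports
0    L4     2.00
1    L5     1.00
2    L7     6.25
add column reports_plus_4 = t['reports'] + 4:
  level  reports  reports_plus_4
0    L4     2.00            6.00
1    L5     1.00            5.00
2    L7     6.25           10.25
Taking the sum of column 'reports_plus_4' gives 21.25.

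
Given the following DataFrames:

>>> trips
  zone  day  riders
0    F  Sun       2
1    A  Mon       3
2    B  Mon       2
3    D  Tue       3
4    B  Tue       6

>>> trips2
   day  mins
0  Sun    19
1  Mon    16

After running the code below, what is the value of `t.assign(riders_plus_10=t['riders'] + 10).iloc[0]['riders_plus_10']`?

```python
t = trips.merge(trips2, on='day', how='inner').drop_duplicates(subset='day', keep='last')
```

12

merge on 'day' (how='inner') → 3 rows:
  zone  day  riders  mins
0    F  Sun       2    19
1    A  Mon       3    16
2    B  Mon       2    16
drop duplicate day (keep=last):
  zone  day  riders  mins
0    F  Sun       2    19
2    B  Mon       2    16
add column riders_plus_10 = t['riders'] + 10:
  zone  day  riders  mins  riders_plus_10
0    F  Sun       2    19              12
2    B  Mon       2    16              12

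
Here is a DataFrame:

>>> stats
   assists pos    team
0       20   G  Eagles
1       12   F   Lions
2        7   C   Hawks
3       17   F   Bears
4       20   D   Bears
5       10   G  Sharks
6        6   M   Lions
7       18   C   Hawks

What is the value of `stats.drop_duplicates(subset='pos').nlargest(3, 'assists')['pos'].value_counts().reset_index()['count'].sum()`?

drop duplicate pos (keep=first):
   assists pos    team
0       20   G  Eagles
1       12   F   Lions
2        7   C   Hawks
4       20   D   Bears
6        6   M   Lions
take 3 rows with largest assists:
   assists pos    team
0       20   G  Eagles
4       20   D   Bears
1       12   F   Lions
value_counts of pos:
pos
G    1
D    1
F    1
Name: count, dtype: int64
reset_index():
  pos  count
0   G      1
1   D      1
2   F      1
Finally, sum of column 'count' = 3.

3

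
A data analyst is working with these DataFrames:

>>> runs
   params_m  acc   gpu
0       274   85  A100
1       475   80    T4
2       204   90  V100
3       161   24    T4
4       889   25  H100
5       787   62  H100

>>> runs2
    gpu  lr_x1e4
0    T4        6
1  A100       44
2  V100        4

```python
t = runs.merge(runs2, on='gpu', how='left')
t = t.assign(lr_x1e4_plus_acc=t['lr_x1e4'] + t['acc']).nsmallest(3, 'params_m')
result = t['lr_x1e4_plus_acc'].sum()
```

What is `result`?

merge on 'gpu' (how='left') → 6 rows:
   params_m  acc   gpu  lr_x1e4
0       274   85  A100     44.0
1       475   80    T4      6.0
2       204   90  V100      4.0
3       161   24    T4      6.0
4       889   25  H100      NaN
5       787   62  H100      NaN
add column lr_x1e4_plus_acc = t['lr_x1e4'] + t['acc']:
   params_m  acc   gpu  lr_x1e4  lr_x1e4_plus_acc
0       274   85  A100     44.0             129.0
1       475   80    T4      6.0              86.0
2       204   90  V100      4.0              94.0
3       161   24    T4      6.0              30.0
4       889   25  H100      NaN               NaN
5       787   62  H100      NaN               NaN
take 3 rows with smallest params_m:
   params_m  acc   gpu  lr_x1e4  lr_x1e4_plus_acc
3       161   24    T4      6.0              30.0
2       204   90  V100      4.0              94.0
0       274   85  A100     44.0             129.0
Reading off the sum of column 'lr_x1e4_plus_acc', we get 253.0.

253.0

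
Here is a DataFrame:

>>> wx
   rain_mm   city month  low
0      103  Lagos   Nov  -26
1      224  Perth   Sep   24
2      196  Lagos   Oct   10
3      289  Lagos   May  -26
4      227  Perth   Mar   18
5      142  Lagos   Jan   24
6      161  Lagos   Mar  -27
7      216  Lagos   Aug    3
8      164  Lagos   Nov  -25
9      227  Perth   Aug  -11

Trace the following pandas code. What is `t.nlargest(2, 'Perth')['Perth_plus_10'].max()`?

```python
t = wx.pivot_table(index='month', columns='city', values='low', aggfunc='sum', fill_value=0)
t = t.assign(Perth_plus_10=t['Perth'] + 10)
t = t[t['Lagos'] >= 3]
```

10

pivot: rows=month, cols=city, sum(low):
city   Lagos  Perth
month              
Aug        3    -11
Jan       24      0
Mar      -27     18
May      -26      0
Nov      -51      0
Oct       10      0
Sep        0     24
add column Perth_plus_10 = t['Perth'] + 10:
city   Lagos  Perth  Perth_plus_10
month                             
Aug        3    -11             -1
Jan       24      0             10
Mar      -27     18             28
May      -26      0             10
Nov      -51      0             10
Oct       10      0             10
Sep        0     24             34
filter rows where Lagos >= 3:
city   Lagos  Perth  Perth_plus_10
month                             
Aug        3    -11             -1
Jan       24      0             10
Oct       10      0             10
take 2 rows with largest Perth:
city   Lagos  Perth  Perth_plus_10
month                             
Jan       24      0             10
Oct       10      0             10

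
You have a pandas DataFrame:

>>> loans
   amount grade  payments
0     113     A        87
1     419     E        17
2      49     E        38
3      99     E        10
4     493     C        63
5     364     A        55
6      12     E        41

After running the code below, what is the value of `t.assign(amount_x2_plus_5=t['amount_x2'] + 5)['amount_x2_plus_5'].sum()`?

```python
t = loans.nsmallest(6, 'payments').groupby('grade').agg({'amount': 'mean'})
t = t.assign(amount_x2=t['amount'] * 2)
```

take 6 rows with smallest payments:
   amount grade  payments
3      99     E        10
1     419     E        17
2      49     E        38
6      12     E        41
5     364     A        55
4     493     C        63
group by grade, mean of amount:
       amount
grade        
A      364.00
C      493.00
E      144.75
add column amount_x2 = t['amount'] * 2:
       amount  amount_x2
grade                   
A      364.00      728.0
C      493.00      986.0
E      144.75      289.5
add column amount_x2_plus_5 = t['amount_x2'] + 5:
       amount  amount_x2  amount_x2_plus_5
grade                                     
A      364.00      728.0             733.0
C      493.00      986.0             991.0
E      144.75      289.5             294.5
The sum of column 'amount_x2_plus_5' is 2018.5.

2018.5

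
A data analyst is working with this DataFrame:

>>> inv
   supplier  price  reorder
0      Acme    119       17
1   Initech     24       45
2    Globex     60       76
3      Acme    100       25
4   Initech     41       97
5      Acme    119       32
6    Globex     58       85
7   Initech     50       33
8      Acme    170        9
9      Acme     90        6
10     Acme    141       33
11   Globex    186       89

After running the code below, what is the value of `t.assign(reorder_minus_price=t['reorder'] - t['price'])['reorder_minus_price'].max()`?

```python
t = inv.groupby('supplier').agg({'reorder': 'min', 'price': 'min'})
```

group by supplier: min(reorder), min(price):
          reorder  price
supplier                
Acme            6     90
Globex         76     58
Initech        33     24
add column reorder_minus_price = t['reorder'] - t['price']:
          reorder  price  reorder_minus_price
supplier                                     
Acme            6     90                  -84
Globex         76     58                   18
Initech        33     24                    9
Taking the max of column 'reorder_minus_price' gives 18.

18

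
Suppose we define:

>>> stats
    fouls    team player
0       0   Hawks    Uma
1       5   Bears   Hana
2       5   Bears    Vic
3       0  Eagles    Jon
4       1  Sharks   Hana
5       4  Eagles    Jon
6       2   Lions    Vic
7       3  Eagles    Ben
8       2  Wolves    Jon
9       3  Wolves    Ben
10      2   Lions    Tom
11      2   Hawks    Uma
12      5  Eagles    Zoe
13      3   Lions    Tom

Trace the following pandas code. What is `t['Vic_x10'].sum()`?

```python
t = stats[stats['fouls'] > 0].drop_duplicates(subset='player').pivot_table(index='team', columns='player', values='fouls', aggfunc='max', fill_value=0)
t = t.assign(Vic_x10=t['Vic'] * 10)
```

50

filter rows where fouls > 0:
    fouls    team player
1       5   Bears   Hana
2       5   Bears    Vic
4       1  Sharks   Hana
5       4  Eagles    Jon
6       2   Lions    Vic
7       3  Eagles    Ben
8       2  Wolves    Jon
9       3  Wolves    Ben
10      2   Lions    Tom
11      2   Hawks    Uma
12      5  Eagles    Zoe
13      3   Lions    Tom
drop duplicate player (keep=first):
    fouls    team player
1       5   Bears   Hana
2       5   Bears    Vic
5       4  Eagles    Jon
7       3  Eagles    Ben
10      2   Lions    Tom
11      2   Hawks    Uma
12      5  Eagles    Zoe
pivot: rows=team, cols=player, max(fouls):
player  Ben  Hana  Jon  Tom  Uma  Vic  Zoe
team                                      
Bears     0     5    0    0    0    5    0
Eagles    3     0    4    0    0    0    5
Hawks     0     0    0    0    2    0    0
Lions     0     0    0    2    0    0    0
add column Vic_x10 = t['Vic'] * 10:
player  Ben  Hana  Jon  Tom  Uma  Vic  Zoe  Vic_x10
team                                               
Bears     0     5    0    0    0    5    0       50
Eagles    3     0    4    0    0    0    5        0
Hawks     0     0    0    0    2    0    0        0
Lions     0     0    0    2    0    0    0        0
So sum() = 50.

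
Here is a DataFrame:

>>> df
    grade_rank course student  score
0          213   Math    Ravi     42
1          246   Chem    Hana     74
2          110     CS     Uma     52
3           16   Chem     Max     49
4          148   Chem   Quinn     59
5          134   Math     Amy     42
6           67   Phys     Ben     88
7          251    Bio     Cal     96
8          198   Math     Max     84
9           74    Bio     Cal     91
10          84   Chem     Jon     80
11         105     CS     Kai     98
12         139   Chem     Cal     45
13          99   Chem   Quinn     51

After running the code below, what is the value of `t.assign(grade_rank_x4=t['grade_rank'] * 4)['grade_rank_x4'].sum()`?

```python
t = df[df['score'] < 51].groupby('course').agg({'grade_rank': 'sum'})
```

filter rows where score < 51:
    grade_rank course student  score
0          213   Math    Ravi     42
3           16   Chem     Max     49
5          134   Math     Amy     42
12         139   Chem     Cal     45
group by course, sum of grade_rank:
        grade_rank
course            
Chem           155
Math           347
add column grade_rank_x4 = t['grade_rank'] * 4:
        grade_rank  grade_rank_x4
course                           
Chem           155            620
Math           347           1388

2008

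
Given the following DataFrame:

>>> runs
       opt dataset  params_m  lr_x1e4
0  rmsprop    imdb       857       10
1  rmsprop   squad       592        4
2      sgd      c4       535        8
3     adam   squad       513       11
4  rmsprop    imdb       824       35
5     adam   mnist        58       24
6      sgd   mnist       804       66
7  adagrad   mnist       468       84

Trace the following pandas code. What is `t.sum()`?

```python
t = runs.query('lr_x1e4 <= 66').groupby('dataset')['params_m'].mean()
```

2359.0

filter rows where lr_x1e4 <= 66:
       opt dataset  params_m  lr_x1e4
0  rmsprop    imdb       857       10
1  rmsprop   squad       592        4
2      sgd      c4       535        8
3     adam   squad       513       11
4  rmsprop    imdb       824       35
5     adam   mnist        58       24
6      sgd   mnist       804       66
group by dataset, mean of params_m:
dataset
c4       535.0
imdb     840.5
mnist    431.0
squad    552.5
Name: params_m, dtype: float64
sum of the resulting series → 2359.0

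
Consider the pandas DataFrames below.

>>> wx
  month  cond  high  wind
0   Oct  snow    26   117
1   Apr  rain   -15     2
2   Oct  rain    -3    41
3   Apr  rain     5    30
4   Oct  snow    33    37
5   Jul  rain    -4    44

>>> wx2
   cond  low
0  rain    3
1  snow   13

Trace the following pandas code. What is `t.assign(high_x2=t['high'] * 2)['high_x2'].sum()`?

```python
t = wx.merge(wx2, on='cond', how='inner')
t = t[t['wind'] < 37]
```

-20

merge on 'cond' (how='inner') → 6 rows:
  month  cond  high  wind  low
0   Oct  snow    26   117   13
1   Apr  rain   -15     2    3
2   Oct  rain    -3    41    3
3   Apr  rain     5    30    3
4   Oct  snow    33    37   13
5   Jul  rain    -4    44    3
filter rows where wind < 37:
  month  cond  high  wind  low
1   Apr  rain   -15     2    3
3   Apr  rain     5    30    3
add column high_x2 = t['high'] * 2:
  month  cond  high  wind  low  high_x2
1   Apr  rain   -15     2    3      -30
3   Apr  rain     5    30    3       10
sum of column 'high_x2' → -20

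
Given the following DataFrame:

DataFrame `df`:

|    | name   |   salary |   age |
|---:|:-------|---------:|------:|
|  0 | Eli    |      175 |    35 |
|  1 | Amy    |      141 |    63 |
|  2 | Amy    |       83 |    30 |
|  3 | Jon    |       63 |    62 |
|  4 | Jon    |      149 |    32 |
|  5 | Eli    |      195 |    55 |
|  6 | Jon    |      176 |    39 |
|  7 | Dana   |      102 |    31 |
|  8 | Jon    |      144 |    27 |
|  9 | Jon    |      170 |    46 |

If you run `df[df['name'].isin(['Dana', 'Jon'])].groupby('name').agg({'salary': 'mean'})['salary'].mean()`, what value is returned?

filter rows where name in ['Dana', 'Jon']:
   name  salary  age
3   Jon      63   62
4   Jon     149   32
6   Jon     176   39
7  Dana     102   31
8   Jon     144   27
9   Jon     170   46
group by name, mean of salary:
      salary
name        
Dana   102.0
Jon    140.4
Reading off the mean of column 'salary', we get 121.2.

121.2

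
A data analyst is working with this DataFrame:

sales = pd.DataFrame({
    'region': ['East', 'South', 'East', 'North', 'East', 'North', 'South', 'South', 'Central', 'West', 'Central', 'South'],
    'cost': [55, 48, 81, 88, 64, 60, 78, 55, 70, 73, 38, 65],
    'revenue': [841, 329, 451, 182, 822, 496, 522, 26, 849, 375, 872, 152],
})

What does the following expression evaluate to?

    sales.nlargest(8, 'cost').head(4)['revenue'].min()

182

take 8 rows with largest cost:
     region  cost  revenue
3     North    88      182
2      East    81      451
6     South    78      522
9      West    73      375
8   Central    70      849
11    South    65      152
4      East    64      822
5     North    60      496
take first 4 rows:
  region  cost  revenue
3  North    88      182
2   East    81      451
6  South    78      522
9   West    73      375
The min of column 'revenue' is 182.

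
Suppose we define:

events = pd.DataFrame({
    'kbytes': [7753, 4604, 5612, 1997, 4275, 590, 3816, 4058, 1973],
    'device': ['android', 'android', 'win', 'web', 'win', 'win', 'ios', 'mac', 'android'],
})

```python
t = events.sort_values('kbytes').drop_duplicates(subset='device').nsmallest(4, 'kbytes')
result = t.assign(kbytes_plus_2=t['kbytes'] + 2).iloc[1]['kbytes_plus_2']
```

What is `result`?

1975

sort by kbytes:
   kbytes   device
5     590      win
8    1973  android
3    1997      web
6    3816      ios
7    4058      mac
4    4275      win
1    4604  android
2    5612      win
0    7753  android
drop duplicate device (keep=first):
   kbytes   device
5     590      win
8    1973  android
3    1997      web
6    3816      ios
7    4058      mac
take 4 rows with smallest kbytes:
   kbytes   device
5     590      win
8    1973  android
3    1997      web
6    3816      ios
add column kbytes_plus_2 = t['kbytes'] + 2:
   kbytes   device  kbytes_plus_2
5     590      win            592
8    1973  android           1975
3    1997      web           1999
6    3816      ios           3818
Taking the value at position 1, column 'kbytes_plus_2' gives 1975.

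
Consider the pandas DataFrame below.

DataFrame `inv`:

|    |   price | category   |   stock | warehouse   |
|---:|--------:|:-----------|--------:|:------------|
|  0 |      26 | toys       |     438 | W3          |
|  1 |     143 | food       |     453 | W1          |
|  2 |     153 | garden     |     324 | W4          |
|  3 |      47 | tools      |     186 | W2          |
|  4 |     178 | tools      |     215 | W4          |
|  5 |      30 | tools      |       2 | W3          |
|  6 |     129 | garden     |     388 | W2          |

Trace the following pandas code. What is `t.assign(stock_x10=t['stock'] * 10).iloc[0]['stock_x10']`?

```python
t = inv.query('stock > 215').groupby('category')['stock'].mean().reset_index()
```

4530.0

filter rows where stock > 215:
   price category  stock warehouse
0     26     toys    438        W3
1    143     food    453        W1
2    153   garden    324        W4
6    129   garden    388        W2
group by category, mean of stock:
category
food      453.0
garden    356.0
toys      438.0
Name: stock, dtype: float64
reset_index():
  category  stock
0     food  453.0
1   garden  356.0
2     toys  438.0
add column stock_x10 = t['stock'] * 10:
  category  stock  stock_x10
0     food  453.0     4530.0
1   garden  356.0     3560.0
2     toys  438.0     4380.0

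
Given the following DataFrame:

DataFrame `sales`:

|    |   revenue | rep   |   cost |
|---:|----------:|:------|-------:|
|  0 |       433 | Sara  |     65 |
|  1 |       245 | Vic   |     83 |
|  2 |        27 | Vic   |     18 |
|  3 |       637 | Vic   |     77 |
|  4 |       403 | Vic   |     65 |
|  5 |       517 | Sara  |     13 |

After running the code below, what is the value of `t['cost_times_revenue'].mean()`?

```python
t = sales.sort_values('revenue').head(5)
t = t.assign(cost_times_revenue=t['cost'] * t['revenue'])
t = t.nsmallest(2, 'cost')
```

sort by revenue:
   revenue   rep  cost
2       27   Vic    18
1      245   Vic    83
4      403   Vic    65
0      433  Sara    65
5      517  Sara    13
3      637   Vic    77
take first 5 rows:
   revenue   rep  cost
2       27   Vic    18
1      245   Vic    83
4      403   Vic    65
0      433  Sara    65
5      517  Sara    13
add column cost_times_revenue = t['cost'] * t['revenue']:
   revenue   rep  cost  cost_times_revenue
2       27   Vic    18                 486
1      245   Vic    83               20335
4      403   Vic    65               26195
0      433  Sara    65               28145
5      517  Sara    13                6721
take 2 rows with smallest cost:
   revenue   rep  cost  cost_times_revenue
5      517  Sara    13                6721
2       27   Vic    18                 486
The mean of column 'cost_times_revenue' is 3603.5.

3603.5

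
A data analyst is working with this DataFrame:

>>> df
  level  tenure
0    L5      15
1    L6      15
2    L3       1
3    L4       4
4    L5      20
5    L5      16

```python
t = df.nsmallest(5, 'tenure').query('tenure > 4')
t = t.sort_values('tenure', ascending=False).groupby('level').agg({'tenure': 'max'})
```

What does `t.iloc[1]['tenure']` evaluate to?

take 5 rows with smallest tenure:
  level  tenure
2    L3       1
3    L4       4
0    L5      15
1    L6      15
5    L5      16
filter rows where tenure > 4:
  level  tenure
0    L5      15
1    L6      15
5    L5      16
sort by tenure descending:
  level  tenure
5    L5      16
0    L5      15
1    L6      15
group by level, max of tenure:
       tenure
level        
L5         16
L6         15

15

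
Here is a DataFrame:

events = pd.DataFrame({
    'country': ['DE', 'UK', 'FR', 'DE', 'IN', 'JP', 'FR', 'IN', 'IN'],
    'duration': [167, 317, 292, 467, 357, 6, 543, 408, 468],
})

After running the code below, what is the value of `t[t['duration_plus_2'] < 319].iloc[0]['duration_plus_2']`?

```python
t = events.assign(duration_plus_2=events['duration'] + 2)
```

add column duration_plus_2 = events['duration'] + 2:
  country  duration  duration_plus_2
0      DE       167              169
1      UK       317              319
2      FR       292              294
3      DE       467              469
4      IN       357              359
5      JP         6                8
6      FR       543              545
7      IN       408              410
8      IN       468              470
filter rows where duration_plus_2 < 319:
  country  duration  duration_plus_2
0      DE       167              169
2      FR       292              294
5      JP         6                8

169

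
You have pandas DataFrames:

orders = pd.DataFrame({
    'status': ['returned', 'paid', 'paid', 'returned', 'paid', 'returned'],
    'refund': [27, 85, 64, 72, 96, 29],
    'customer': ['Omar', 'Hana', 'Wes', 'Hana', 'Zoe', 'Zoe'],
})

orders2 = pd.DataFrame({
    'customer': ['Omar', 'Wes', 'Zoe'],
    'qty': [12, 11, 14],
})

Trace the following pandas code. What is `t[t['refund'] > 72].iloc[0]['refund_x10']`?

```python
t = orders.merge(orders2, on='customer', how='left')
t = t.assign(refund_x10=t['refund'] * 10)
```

850

merge on 'customer' (how='left') → 6 rows:
     status  refund customer   qty
0  returned      27     Omar  12.0
1      paid      85     Hana   NaN
2      paid      64      Wes  11.0
3  returned      72     Hana   NaN
4      paid      96      Zoe  14.0
5  returned      29      Zoe  14.0
add column refund_x10 = t['refund'] * 10:
     status  refund customer   qty  refund_x10
0  returned      27     Omar  12.0         270
1      paid      85     Hana   NaN         850
2      paid      64      Wes  11.0         640
3  returned      72     Hana   NaN         720
4      paid      96      Zoe  14.0         960
5  returned      29      Zoe  14.0         290
filter rows where refund > 72:
  status  refund customer   qty  refund_x10
1   paid      85     Hana   NaN         850
4   paid      96      Zoe  14.0         960
Finally, value at position 0, column 'refund_x10' = 850.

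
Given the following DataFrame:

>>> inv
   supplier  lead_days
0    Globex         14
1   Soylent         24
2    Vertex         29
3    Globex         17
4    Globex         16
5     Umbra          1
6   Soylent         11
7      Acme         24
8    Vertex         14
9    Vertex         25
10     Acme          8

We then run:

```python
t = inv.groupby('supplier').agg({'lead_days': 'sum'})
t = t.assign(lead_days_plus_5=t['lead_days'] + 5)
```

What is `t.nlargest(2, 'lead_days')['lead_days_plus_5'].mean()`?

62.5

group by supplier, sum of lead_days:
          lead_days
supplier           
Acme             32
Globex           47
Soylent          35
Umbra             1
Vertex           68
add column lead_days_plus_5 = t['lead_days'] + 5:
          lead_days  lead_days_plus_5
supplier                             
Acme             32                37
Globex           47                52
Soylent          35                40
Umbra             1                 6
Vertex           68                73
take 2 rows with largest lead_days:
          lead_days  lead_days_plus_5
supplier                             
Vertex           68                73
Globex           47                52
The mean of column 'lead_days_plus_5' is 62.5.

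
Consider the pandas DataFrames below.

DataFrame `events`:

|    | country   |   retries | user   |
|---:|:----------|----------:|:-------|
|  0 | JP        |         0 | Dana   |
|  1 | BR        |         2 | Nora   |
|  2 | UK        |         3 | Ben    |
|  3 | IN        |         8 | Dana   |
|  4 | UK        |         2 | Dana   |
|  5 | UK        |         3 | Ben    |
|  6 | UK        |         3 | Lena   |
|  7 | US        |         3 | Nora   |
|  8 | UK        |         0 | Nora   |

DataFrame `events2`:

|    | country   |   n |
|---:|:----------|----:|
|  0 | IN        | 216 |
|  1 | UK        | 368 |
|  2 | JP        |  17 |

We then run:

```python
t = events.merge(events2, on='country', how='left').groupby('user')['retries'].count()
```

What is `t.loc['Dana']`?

3

merge on 'country' (how='left') → 9 rows:
  country  retries  user      n
0      JP        0  Dana   17.0
1      BR        2  Nora    NaN
2      UK        3   Ben  368.0
3      IN        8  Dana  216.0
4      UK        2  Dana  368.0
5      UK        3   Ben  368.0
6      UK        3  Lena  368.0
7      US        3  Nora    NaN
8      UK        0  Nora  368.0
group by user, count of retries:
user
Ben     2
Dana    3
Lena    1
Nora    3
Name: retries, dtype: int64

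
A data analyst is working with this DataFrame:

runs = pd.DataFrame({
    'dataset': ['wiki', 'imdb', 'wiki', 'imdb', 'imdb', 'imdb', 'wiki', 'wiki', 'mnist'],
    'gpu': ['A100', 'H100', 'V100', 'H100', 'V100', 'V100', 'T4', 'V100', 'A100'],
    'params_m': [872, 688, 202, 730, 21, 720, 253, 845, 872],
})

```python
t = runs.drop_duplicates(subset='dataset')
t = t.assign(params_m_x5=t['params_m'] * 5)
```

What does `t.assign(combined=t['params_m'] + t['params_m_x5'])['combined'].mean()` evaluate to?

drop duplicate dataset (keep=first):
  dataset   gpu  params_m
0    wiki  A100       872
1    imdb  H100       688
8   mnist  A100       872
add column params_m_x5 = t['params_m'] * 5:
  dataset   gpu  params_m  params_m_x5
0    wiki  A100       872         4360
1    imdb  H100       688         3440
8   mnist  A100       872         4360
add column combined = t['params_m'] + t['params_m_x5']:
  dataset   gpu  params_m  params_m_x5  combined
0    wiki  A100       872         4360      5232
1    imdb  H100       688         3440      4128
8   mnist  A100       872         4360      5232

4864.0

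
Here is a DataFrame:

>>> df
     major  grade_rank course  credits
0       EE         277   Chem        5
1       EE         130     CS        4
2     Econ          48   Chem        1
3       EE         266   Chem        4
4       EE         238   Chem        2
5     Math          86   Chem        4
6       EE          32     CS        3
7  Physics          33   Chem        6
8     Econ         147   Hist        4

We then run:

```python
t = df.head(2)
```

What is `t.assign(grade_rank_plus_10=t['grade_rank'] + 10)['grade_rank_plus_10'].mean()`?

213.5

take first 2 rows:
  major  grade_rank course  credits
0    EE         277   Chem        5
1    EE         130     CS        4
add column grade_rank_plus_10 = t['grade_rank'] + 10:
  major  grade_rank course  credits  grade_rank_plus_10
0    EE         277   Chem        5                 287
1    EE         130     CS        4                 140
mean of column 'grade_rank_plus_10' → 213.5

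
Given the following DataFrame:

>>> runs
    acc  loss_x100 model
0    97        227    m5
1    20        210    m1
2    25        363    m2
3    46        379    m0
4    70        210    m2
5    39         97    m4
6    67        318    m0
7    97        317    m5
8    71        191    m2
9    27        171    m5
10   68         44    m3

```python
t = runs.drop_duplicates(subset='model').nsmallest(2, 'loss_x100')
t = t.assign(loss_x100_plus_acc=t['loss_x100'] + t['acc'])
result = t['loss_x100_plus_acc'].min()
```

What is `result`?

drop duplicate model (keep=first):
    acc  loss_x100 model
0    97        227    m5
1    20        210    m1
2    25        363    m2
3    46        379    m0
5    39         97    m4
10   68         44    m3
take 2 rows with smallest loss_x100:
    acc  loss_x100 model
10   68         44    m3
5    39         97    m4
add column loss_x100_plus_acc = t['loss_x100'] + t['acc']:
    acc  loss_x100 model  loss_x100_plus_acc
10   68         44    m3                 112
5    39         97    m4                 136
Finally, min of column 'loss_x100_plus_acc' = 112.

112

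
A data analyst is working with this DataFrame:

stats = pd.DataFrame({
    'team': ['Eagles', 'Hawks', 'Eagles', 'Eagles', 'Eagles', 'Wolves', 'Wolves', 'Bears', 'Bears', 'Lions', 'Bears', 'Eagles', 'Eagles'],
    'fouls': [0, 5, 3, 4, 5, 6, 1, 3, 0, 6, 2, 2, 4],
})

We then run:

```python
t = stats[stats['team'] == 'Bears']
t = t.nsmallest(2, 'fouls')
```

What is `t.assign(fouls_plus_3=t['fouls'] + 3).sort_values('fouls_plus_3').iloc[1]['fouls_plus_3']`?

5

filter rows where team == 'Bears':
     team  fouls
7   Bears      3
8   Bears      0
10  Bears      2
take 2 rows with smallest fouls:
     team  fouls
8   Bears      0
10  Bears      2
add column fouls_plus_3 = t['fouls'] + 3:
     team  fouls  fouls_plus_3
8   Bears      0             3
10  Bears      2             5
sort by fouls_plus_3:
     team  fouls  fouls_plus_3
8   Bears      0             3
10  Bears      2             5
Finally, value at position 1, column 'fouls_plus_3' = 5.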